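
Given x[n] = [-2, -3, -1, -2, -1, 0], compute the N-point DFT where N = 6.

X[k] = Σ(n=0 to 5) x[n] · ω_6^(nk)
where ω_6 = e^(-2πi/6)

Computing each X[k]:
X[0] = -9
X[1] = -0.5000+2.5981i
X[2] = -1.5000+2.5981i
X[3] = 1
X[4] = -1.5000-2.5981i
X[5] = -0.5000-2.5981i

X = [-9, -0.5000+2.5981i, -1.5000+2.5981i, 1, -1.5000-2.5981i, -0.5000-2.5981i]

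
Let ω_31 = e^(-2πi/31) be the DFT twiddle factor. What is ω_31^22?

ω_31^22 = e^(-2πi·22/31)
= cos(-2π·22/31) + i·sin(-2π·22/31)
= cos(-44π/31) + i·sin(-44π/31)

ω_31^22 = cos(-44π/31) + i·sin(-44π/31) = -0.2507+0.9681i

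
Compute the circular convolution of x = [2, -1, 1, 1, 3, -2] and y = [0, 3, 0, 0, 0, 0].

(x ⊛ y)[n] = Σ(m=0 to 5) x[m] · y[(n-m) mod 6]

Computing each output sample:
(x ⊛ y)[0] = -6
(x ⊛ y)[1] = 6
(x ⊛ y)[2] = -3
(x ⊛ y)[3] = 3
(x ⊛ y)[4] = 3
(x ⊛ y)[5] = 9

x ⊛ y = [-6, 6, -3, 3, 3, 9]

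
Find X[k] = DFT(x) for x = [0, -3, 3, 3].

X[k] = Σ(n=0 to 3) x[n] · ω_4^(nk)
where ω_4 = e^(-2πi/4)

Computing each X[k]:
X[0] = 3
X[1] = -3+6i
X[2] = 3
X[3] = -3-6i

X = [3, -3+6i, 3, -3-6i]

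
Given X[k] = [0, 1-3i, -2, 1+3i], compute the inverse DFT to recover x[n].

x[n] = (1/4) Σ(k=0 to 3) X[k] · e^(2πikn/4)

Computing each x[n]:
x[0] = 0
x[1] = 2
x[2] = -1
x[3] = -1

x = [0, 2, -1, -1]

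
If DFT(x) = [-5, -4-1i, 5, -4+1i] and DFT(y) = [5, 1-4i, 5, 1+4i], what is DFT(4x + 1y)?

By linearity: DFT(4x + 1y) = 4·DFT(x) + 1·DFT(y)
= 4·[-5, -4-1i, 5, -4+1i] + 1·[5, 1-4i, 5, 1+4i]

Computing element-wise:
Z[0] = 4·(-5) + 1·(5) = -15
Z[1] = 4·(-4-1i) + 1·(1-4i) = -15-8i
Z[2] = 4·(5) + 1·(5) = 25
Z[3] = 4·(-4+1i) + 1·(1+4i) = -15+8i

DFT(4x + 1y) = 4·X + 1·Y = [-15, -15-8i, 25, -15+8i]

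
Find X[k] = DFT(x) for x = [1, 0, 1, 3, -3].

X[k] = Σ(n=0 to 4) x[n] · ω_5^(nk)
where ω_5 = e^(-2πi/5)

Computing each X[k]:
X[0] = 2
X[1] = -3.1631-1.6776i
X[2] = 4.6631-3.6655i
X[3] = 4.6631+3.6655i
X[4] = -3.1631+1.6776i

X = [2, -3.1631-1.6776i, 4.6631-3.6655i, 4.6631+3.6655i, -3.1631+1.6776i]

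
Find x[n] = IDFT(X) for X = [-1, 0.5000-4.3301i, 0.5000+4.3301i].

x[n] = (1/3) Σ(k=0 to 2) X[k] · e^(2πikn/3)

Computing each x[n]:
x[0] = 0
x[1] = 2
x[2] = -3

x = [0, 2, -3]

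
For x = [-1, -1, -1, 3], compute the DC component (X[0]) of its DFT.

X[0] = Σ(n=0 to 3) x[n] · ω_4^0 = Σ x[n]
= (-1) + (-1) + (-1) + (3)

X[0] = 0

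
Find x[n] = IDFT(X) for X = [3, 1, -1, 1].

x[n] = (1/4) Σ(k=0 to 3) X[k] · e^(2πikn/4)

Computing each x[n]:
x[0] = 1
x[1] = 1
x[2] = 0
x[3] = 1

x = [1, 1, 0, 1]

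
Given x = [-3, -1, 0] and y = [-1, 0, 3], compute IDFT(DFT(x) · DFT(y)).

(x ⊛ y)[n] = Σ(m=0 to 2) x[m] · y[(n-m) mod 3]

Computing each output sample:
(x ⊛ y)[0] = 0
(x ⊛ y)[1] = 1
(x ⊛ y)[2] = -9

x ⊛ y = [0, 1, -9]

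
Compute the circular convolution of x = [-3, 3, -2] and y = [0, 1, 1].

(x ⊛ y)[n] = Σ(m=0 to 2) x[m] · y[(n-m) mod 3]

Computing each output sample:
(x ⊛ y)[0] = 1
(x ⊛ y)[1] = -5
(x ⊛ y)[2] = 0

x ⊛ y = [1, -5, 0]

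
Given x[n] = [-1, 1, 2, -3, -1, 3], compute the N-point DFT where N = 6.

X[k] = Σ(n=0 to 5) x[n] · ω_6^(nk)
where ω_6 = e^(-2πi/6)

Computing each X[k]:
X[0] = 1
X[1] = 3.5000-0.8660i
X[2] = -6.5000+4.3301i
X[3] = -1
X[4] = -6.5000-4.3301i
X[5] = 3.5000+0.8660i

X = [1, 3.5000-0.8660i, -6.5000+4.3301i, -1, -6.5000-4.3301i, 3.5000+0.8660i]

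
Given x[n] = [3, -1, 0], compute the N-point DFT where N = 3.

X[k] = Σ(n=0 to 2) x[n] · ω_3^(nk)
where ω_3 = e^(-2πi/3)

Computing each X[k]:
X[0] = 2
X[1] = 3.5000+0.8660i
X[2] = 3.5000-0.8660i

X = [2, 3.5000+0.8660i, 3.5000-0.8660i]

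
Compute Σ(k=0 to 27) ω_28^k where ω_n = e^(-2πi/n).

Sum of all nth roots of unity equals 0 for n > 1 (geometric series with r ≠ 1).

0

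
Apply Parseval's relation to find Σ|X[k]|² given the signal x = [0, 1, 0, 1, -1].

Parseval: Σ|x[n]|² = (1/N)Σ|X[k]|², so Σ|X[k]|² = N·Σ|x[n]|² = 5·3.0000

Σ|X[k]|² = N·Σ|x[n]|² = 5·3.0000 = 15.0000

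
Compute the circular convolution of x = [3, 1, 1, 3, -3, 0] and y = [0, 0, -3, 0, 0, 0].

(x ⊛ y)[n] = Σ(m=0 to 5) x[m] · y[(n-m) mod 6]

Computing each output sample:
(x ⊛ y)[0] = 9
(x ⊛ y)[1] = 0
(x ⊛ y)[2] = -9
(x ⊛ y)[3] = -3
(x ⊛ y)[4] = -3
(x ⊛ y)[5] = -9

x ⊛ y = [9, 0, -9, -3, -3, -9]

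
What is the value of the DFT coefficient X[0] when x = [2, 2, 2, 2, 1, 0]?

X[0] = Σ(n=0 to 5) x[n] · ω_6^0 = Σ x[n]
= (2) + (2) + (2) + (2) + (1) + (0)

X[0] = 9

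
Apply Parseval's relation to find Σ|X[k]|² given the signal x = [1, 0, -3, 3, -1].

Parseval: Σ|x[n]|² = (1/N)Σ|X[k]|², so Σ|X[k]|² = N·Σ|x[n]|² = 5·20.0000

Σ|X[k]|² = N·Σ|x[n]|² = 5·20.0000 = 100.0000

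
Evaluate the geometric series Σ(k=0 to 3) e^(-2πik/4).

Sum of all nth roots of unity equals 0 for n > 1 (geometric series with r ≠ 1).

0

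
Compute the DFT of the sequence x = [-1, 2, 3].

X[k] = Σ(n=0 to 2) x[n] · ω_3^(nk)
where ω_3 = e^(-2πi/3)

Computing each X[k]:
X[0] = 4
X[1] = -3.5000+0.8660i
X[2] = -3.5000-0.8660i

X = [4, -3.5000+0.8660i, -3.5000-0.8660i]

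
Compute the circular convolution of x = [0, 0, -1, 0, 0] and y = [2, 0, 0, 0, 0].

(x ⊛ y)[n] = Σ(m=0 to 4) x[m] · y[(n-m) mod 5]

Computing each output sample:
(x ⊛ y)[0] = 0
(x ⊛ y)[1] = 0
(x ⊛ y)[2] = -2
(x ⊛ y)[3] = 0
(x ⊛ y)[4] = 0

x ⊛ y = [0, 0, -2, 0, 0]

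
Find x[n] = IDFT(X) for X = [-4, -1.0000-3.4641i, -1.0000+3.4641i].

x[n] = (1/3) Σ(k=0 to 2) X[k] · e^(2πikn/3)

Computing each x[n]:
x[0] = -2
x[1] = 1
x[2] = -3

x = [-2, 1, -3]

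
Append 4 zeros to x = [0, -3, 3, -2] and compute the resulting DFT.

Original 4-point DFT: [-2, -3+1i, 8, -3-1i]
Zero-padded 8-point DFT provides frequency interpolation.

DFT_8([x, 0, ...]) = [-2, -0.7071+0.5355i, -3+1i, 0.7071+6.5355i, 8, 0.7071-6.5355i, -3-1i, -0.7071-0.5355i]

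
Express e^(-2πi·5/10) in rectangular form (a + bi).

ω_10^5 = e^(-2πi·5/10)
= cos(-2π·5/10) + i·sin(-2π·5/10)
= cos(-10π/10) + i·sin(-10π/10)

ω_10^5 = cos(-10π/10) + i·sin(-10π/10) = -1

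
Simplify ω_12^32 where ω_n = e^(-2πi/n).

Since ω_12^12 = 1, powers reduce modulo 12.
32 mod 12 = 8
So ω_12^32 = ω_12^8 = e^(-2πi·8/12)

ω_12^32 = ω_12^8 = -0.5000+0.8660i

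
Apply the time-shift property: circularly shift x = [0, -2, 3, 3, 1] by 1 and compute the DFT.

Time shift by 1: X_shifted[k] = ω_5^(1k) · X[k]
Shifted x = [1, 0, -2, 3, 3]

DFT(x[n-1]) = [5, 1.1180+5.7921i, -1.1180-2.9919i, -1.1180+2.9919i, 1.1180-5.7921i]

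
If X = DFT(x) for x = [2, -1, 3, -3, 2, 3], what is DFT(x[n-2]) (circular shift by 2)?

Time shift by 2: X_shifted[k] = ω_6^(2k) · X[k]
Shifted x = [2, 3, 2, -1, 3, -3]

DFT(x[n-2]) = [6, 0.5000-4.3301i, -1.5000-6.0622i, 8, -1.5000+6.0622i, 0.5000+4.3301i]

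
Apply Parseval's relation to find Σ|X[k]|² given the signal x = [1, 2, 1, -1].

Parseval: Σ|x[n]|² = (1/N)Σ|X[k]|², so Σ|X[k]|² = N·Σ|x[n]|² = 4·7.0000

Σ|X[k]|² = N·Σ|x[n]|² = 4·7.0000 = 28.0000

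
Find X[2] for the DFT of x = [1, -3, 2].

X[2] = Σ(n=0 to 2) x[n] · ω_3^(2n) where ω_3 = e^(-2πi/3)
= (1)·ω_3^0 + (-3)·ω_3^2 + (2)·ω_3^4

X[2] = 1.5000-4.3301i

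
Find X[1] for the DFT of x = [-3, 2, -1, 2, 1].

X[1] = Σ(n=0 to 4) x[n] · ω_5^(1n) where ω_5 = e^(-2πi/5)
= (-3)·ω_5^0 + (2)·ω_5^1 + (-1)·ω_5^2 + (2)·ω_5^3 + (1)·ω_5^4

X[1] = -2.8820+0.8123i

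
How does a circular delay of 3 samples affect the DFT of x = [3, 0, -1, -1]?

Time shift by 3: X_shifted[k] = ω_4^(3k) · X[k]
Shifted x = [0, -1, -1, 3]

DFT(x[n-3]) = [1, 1+4i, -3, 1-4i]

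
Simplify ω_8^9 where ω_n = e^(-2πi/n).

Since ω_8^8 = 1, powers reduce modulo 8.
9 mod 8 = 1
So ω_8^9 = ω_8^1 = e^(-2πi·1/8)

ω_8^9 = ω_8^1 = 0.7071-0.7071i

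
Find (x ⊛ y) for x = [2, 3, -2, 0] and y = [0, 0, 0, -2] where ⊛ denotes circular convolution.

(x ⊛ y)[n] = Σ(m=0 to 3) x[m] · y[(n-m) mod 4]

Computing each output sample:
(x ⊛ y)[0] = -6
(x ⊛ y)[1] = 4
(x ⊛ y)[2] = 0
(x ⊛ y)[3] = -4

x ⊛ y = [-6, 4, 0, -4]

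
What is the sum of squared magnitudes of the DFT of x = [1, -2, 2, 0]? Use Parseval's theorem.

Parseval: Σ|x[n]|² = (1/N)Σ|X[k]|², so Σ|X[k]|² = N·Σ|x[n]|² = 4·9.0000

Σ|X[k]|² = N·Σ|x[n]|² = 4·9.0000 = 36.0000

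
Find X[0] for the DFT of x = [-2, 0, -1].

X[0] = Σ(n=0 to 2) x[n] · ω_3^0 = Σ x[n]
= (-2) + (0) + (-1)

X[0] = -3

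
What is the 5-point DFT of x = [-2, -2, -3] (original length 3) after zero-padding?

Original 3-point DFT: [-7, 0.5000-0.8660i, 0.5000+0.8660i]
Zero-padded 5-point DFT provides frequency interpolation.

DFT_5([x, 0, ...]) = [-7, -0.1910+3.6655i, -1.3090-1.6776i, -1.3090+1.6776i, -0.1910-3.6655i]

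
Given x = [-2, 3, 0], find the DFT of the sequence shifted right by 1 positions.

Time shift by 1: X_shifted[k] = ω_3^(1k) · X[k]
Shifted x = [0, -2, 3]

DFT(x[n-1]) = [1, -0.5000+4.3301i, -0.5000-4.3301i]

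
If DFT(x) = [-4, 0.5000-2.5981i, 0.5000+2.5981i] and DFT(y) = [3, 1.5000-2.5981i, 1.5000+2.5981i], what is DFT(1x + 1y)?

By linearity: DFT(1x + 1y) = 1·DFT(x) + 1·DFT(y)
= 1·[-4, 0.5000-2.5981i, 0.5000+2.5981i] + 1·[3, 1.5000-2.5981i, 1.5000+2.5981i]

Computing element-wise:
Z[0] = 1·(-4) + 1·(3) = -1
Z[1] = 1·(0.5000-2.5981i) + 1·(1.5000-2.5981i) = 2.0000-5.1962i
Z[2] = 1·(0.5000+2.5981i) + 1·(1.5000+2.5981i) = 2.0000+5.1962i

DFT(1x + 1y) = 1·X + 1·Y = [-1, 2.0000-5.1962i, 2.0000+5.1962i]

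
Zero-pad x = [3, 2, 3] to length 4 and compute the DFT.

Original 3-point DFT: [8, 0.5000+0.8660i, 0.5000-0.8660i]
Zero-padded 4-point DFT provides frequency interpolation.

DFT_4([x, 0, ...]) = [8, -2i, 4, 2i]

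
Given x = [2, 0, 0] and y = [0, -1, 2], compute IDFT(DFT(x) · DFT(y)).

(x ⊛ y)[n] = Σ(m=0 to 2) x[m] · y[(n-m) mod 3]

Computing each output sample:
(x ⊛ y)[0] = 0
(x ⊛ y)[1] = -2
(x ⊛ y)[2] = 4

x ⊛ y = [0, -2, 4]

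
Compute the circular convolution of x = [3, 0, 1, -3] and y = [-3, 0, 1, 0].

(x ⊛ y)[n] = Σ(m=0 to 3) x[m] · y[(n-m) mod 4]

Computing each output sample:
(x ⊛ y)[0] = -8
(x ⊛ y)[1] = -3
(x ⊛ y)[2] = 0
(x ⊛ y)[3] = 9

x ⊛ y = [-8, -3, 0, 9]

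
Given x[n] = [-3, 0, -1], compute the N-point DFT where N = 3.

X[k] = Σ(n=0 to 2) x[n] · ω_3^(nk)
where ω_3 = e^(-2πi/3)

Computing each X[k]:
X[0] = -4
X[1] = -2.5000-0.8660i
X[2] = -2.5000+0.8660i

X = [-4, -2.5000-0.8660i, -2.5000+0.8660i]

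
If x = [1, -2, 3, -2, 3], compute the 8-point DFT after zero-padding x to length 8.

Original 5-point DFT: [3, 0.5000+1.8164i, 0.5000+7.6942i, 0.5000-7.6942i, 0.5000-1.8164i]
Zero-padded 8-point DFT provides frequency interpolation.

DFT_8([x, 0, ...]) = [3, -2.0000-0.1716i, 1, -2.0000+5.8284i, 11, -2.0000-5.8284i, 1, -2.0000+0.1716i]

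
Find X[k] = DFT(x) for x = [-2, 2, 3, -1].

X[k] = Σ(n=0 to 3) x[n] · ω_4^(nk)
where ω_4 = e^(-2πi/4)

Computing each X[k]:
X[0] = 2
X[1] = -5-3i
X[2] = 0
X[3] = -5+3i

X = [2, -5-3i, 0, -5+3i]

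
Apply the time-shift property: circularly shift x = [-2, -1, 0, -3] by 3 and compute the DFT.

Time shift by 3: X_shifted[k] = ω_4^(3k) · X[k]
Shifted x = [-1, 0, -3, -2]

DFT(x[n-3]) = [-6, 2-2i, -2, 2+2i]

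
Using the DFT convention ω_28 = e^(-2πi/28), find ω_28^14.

ω_28^14 = e^(-2πi·14/28)
= cos(-2π·14/28) + i·sin(-2π·14/28)
= cos(-28π/28) + i·sin(-28π/28)

ω_28^14 = cos(-28π/28) + i·sin(-28π/28) = -1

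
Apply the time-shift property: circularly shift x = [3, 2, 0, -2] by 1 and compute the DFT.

Time shift by 1: X_shifted[k] = ω_4^(1k) · X[k]
Shifted x = [-2, 3, 2, 0]

DFT(x[n-1]) = [3, -4-3i, -3, -4+3i]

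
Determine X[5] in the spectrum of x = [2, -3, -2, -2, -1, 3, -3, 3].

X[5] = Σ(n=0 to 7) x[n] · ω_8^(5n) where ω_8 = e^(-2πi/8)
= (2)·ω_8^0 + (-3)·ω_8^5 + (-2)·ω_8^10 + (-2)·ω_8^15 + (-1)·ω_8^20 + (3)·ω_8^25 + (-3)·ω_8^30 + (3)·ω_8^35

X[5] = 3.7071-8.7782i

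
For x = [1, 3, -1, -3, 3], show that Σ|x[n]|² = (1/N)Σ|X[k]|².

Time domain:
Σ|x[n]|² = |1|² + |3|² + |-1|² + |-3|² + |3|² = 29.0000

Frequency domain:
(1/5)Σ|X[k]|² = (1/5)(|3|² + |6.0902-1.1756i|² + |-5.0902+1.9021i|² + |-5.0902-1.9021i|² + |6.0902+1.1756i|²) = (1/5)·145.0000 = 29.0000

Both sides agree, confirming Parseval's theorem.

Σ|x[n]|² = (1/N)Σ|X[k]|² = 29.0000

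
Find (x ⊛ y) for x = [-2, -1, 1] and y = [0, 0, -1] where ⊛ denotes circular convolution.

(x ⊛ y)[n] = Σ(m=0 to 2) x[m] · y[(n-m) mod 3]

Computing each output sample:
(x ⊛ y)[0] = 1
(x ⊛ y)[1] = -1
(x ⊛ y)[2] = 2

x ⊛ y = [1, -1, 2]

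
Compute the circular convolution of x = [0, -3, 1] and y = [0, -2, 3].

(x ⊛ y)[n] = Σ(m=0 to 2) x[m] · y[(n-m) mod 3]

Computing each output sample:
(x ⊛ y)[0] = -11
(x ⊛ y)[1] = 3
(x ⊛ y)[2] = 6

x ⊛ y = [-11, 3, 6]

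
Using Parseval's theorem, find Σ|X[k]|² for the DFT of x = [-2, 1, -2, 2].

Parseval: Σ|x[n]|² = (1/N)Σ|X[k]|², so Σ|X[k]|² = N·Σ|x[n]|² = 4·13.0000

Σ|X[k]|² = N·Σ|x[n]|² = 4·13.0000 = 52.0000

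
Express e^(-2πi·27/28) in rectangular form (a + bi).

ω_28^27 = e^(-2πi·27/28)
= cos(-2π·27/28) + i·sin(-2π·27/28)
= cos(-54π/28) + i·sin(-54π/28)

ω_28^27 = cos(-54π/28) + i·sin(-54π/28) = 0.9749+0.2225i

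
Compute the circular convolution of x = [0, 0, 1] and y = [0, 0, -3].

(x ⊛ y)[n] = Σ(m=0 to 2) x[m] · y[(n-m) mod 3]

Computing each output sample:
(x ⊛ y)[0] = 0
(x ⊛ y)[1] = -3
(x ⊛ y)[2] = 0

x ⊛ y = [0, -3, 0]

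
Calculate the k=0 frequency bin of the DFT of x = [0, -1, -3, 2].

X[0] = Σ(n=0 to 3) x[n] · ω_4^0 = Σ x[n]
= (0) + (-1) + (-3) + (2)

X[0] = -2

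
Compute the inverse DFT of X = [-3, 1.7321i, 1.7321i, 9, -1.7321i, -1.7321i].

x[n] = (1/6) Σ(k=0 to 5) X[k] · e^(2πikn/6)

Computing each x[n]:
x[0] = 1
x[1] = -3
x[2] = 1
x[3] = -2
x[4] = 1
x[5] = -1

x = [1, -3, 1, -2, 1, -1]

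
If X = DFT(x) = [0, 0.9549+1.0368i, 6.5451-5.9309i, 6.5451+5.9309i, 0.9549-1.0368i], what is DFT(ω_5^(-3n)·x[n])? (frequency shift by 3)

Modulation property: DFT(ω_5^(-3n)·x[n]) = X[(k-3) mod 5], so circularly shift X by 3 positions.

X[k-3] = [6.5451-5.9309i, 6.5451+5.9309i, 0.9549-1.0368i, 0, 0.9549+1.0368i]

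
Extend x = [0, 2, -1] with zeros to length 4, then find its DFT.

Original 3-point DFT: [1, -0.5000-2.5981i, -0.5000+2.5981i]
Zero-padded 4-point DFT provides frequency interpolation.

DFT_4([x, 0, ...]) = [1, 1-2i, -3, 1+2i]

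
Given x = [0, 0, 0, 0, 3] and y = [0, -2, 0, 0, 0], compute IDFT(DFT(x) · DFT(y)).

(x ⊛ y)[n] = Σ(m=0 to 4) x[m] · y[(n-m) mod 5]

Computing each output sample:
(x ⊛ y)[0] = -6
(x ⊛ y)[1] = 0
(x ⊛ y)[2] = 0
(x ⊛ y)[3] = 0
(x ⊛ y)[4] = 0

x ⊛ y = [-6, 0, 0, 0, 0]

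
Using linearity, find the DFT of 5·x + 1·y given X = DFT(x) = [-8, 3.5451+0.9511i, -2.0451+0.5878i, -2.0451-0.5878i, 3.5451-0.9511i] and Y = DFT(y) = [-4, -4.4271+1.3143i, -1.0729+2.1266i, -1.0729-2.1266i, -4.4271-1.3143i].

By linearity: DFT(5x + 1y) = 5·DFT(x) + 1·DFT(y)
= 5·[-8, 3.5451+0.9511i, -2.0451+0.5878i, -2.0451-0.5878i, 3.5451-0.9511i] + 1·[-4, -4.4271+1.3143i, -1.0729+2.1266i, -1.0729-2.1266i, -4.4271-1.3143i]

Computing element-wise:
Z[0] = 5·(-8) + 1·(-4) = -44
Z[1] = 5·(3.5451+0.9511i) + 1·(-4.4271+1.3143i) = 13.2984+6.0698i
Z[2] = 5·(-2.0451+0.5878i) + 1·(-1.0729+2.1266i) = -11.2984+5.0656i
Z[3] = 5·(-2.0451-0.5878i) + 1·(-1.0729-2.1266i) = -11.2984-5.0656i
Z[4] = 5·(3.5451-0.9511i) + 1·(-4.4271-1.3143i) = 13.2984-6.0698i

DFT(5x + 1y) = 5·X + 1·Y = [-44, 13.2984+6.0698i, -11.2984+5.0656i, -11.2984-5.0656i, 13.2984-6.0698i]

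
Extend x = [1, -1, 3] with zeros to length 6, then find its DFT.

Original 3-point DFT: [3, 3.4641i, -3.4641i]
Zero-padded 6-point DFT provides frequency interpolation.

DFT_6([x, 0, ...]) = [3, -1.0000-1.7321i, 3.4641i, 5, -3.4641i, -1.0000+1.7321i]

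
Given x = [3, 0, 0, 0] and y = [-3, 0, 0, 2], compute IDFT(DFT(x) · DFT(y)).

(x ⊛ y)[n] = Σ(m=0 to 3) x[m] · y[(n-m) mod 4]

Computing each output sample:
(x ⊛ y)[0] = -9
(x ⊛ y)[1] = 0
(x ⊛ y)[2] = 0
(x ⊛ y)[3] = 6

x ⊛ y = [-9, 0, 0, 6]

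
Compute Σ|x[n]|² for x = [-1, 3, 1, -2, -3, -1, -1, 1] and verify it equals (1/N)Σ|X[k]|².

Time domain:
Σ|x[n]|² = |-1|² + |3|² + |1|² + |-2|² + |-3|² + |-1|² + |-1|² + |1|² = 27.0000

Frequency domain:
(1/8)Σ|X[k]|² = (1/8)(|-3|² + |6.9497-2.7071i|² + |-4-3i|² + |-2.9497+1.2929i|² + |-5|² + |-2.9497-1.2929i|² + |-4+3i|² + |6.9497+2.7071i|²) = (1/8)·216.0000 = 27.0000

Both sides agree, confirming Parseval's theorem.

Σ|x[n]|² = (1/N)Σ|X[k]|² = 27.0000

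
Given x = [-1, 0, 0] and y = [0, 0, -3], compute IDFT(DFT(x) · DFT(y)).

(x ⊛ y)[n] = Σ(m=0 to 2) x[m] · y[(n-m) mod 3]

Computing each output sample:
(x ⊛ y)[0] = 0
(x ⊛ y)[1] = 0
(x ⊛ y)[2] = 3

x ⊛ y = [0, 0, 3]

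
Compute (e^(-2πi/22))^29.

Since ω_22^22 = 1, powers reduce modulo 22.
29 mod 22 = 7
So ω_22^29 = ω_22^7 = e^(-2πi·7/22)

ω_22^29 = ω_22^7 = -0.4154-0.9096i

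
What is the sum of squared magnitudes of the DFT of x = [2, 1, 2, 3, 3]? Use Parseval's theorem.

Parseval: Σ|x[n]|² = (1/N)Σ|X[k]|², so Σ|X[k]|² = N·Σ|x[n]|² = 5·27.0000

Σ|X[k]|² = N·Σ|x[n]|² = 5·27.0000 = 135.0000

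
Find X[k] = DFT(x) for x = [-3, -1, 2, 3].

X[k] = Σ(n=0 to 3) x[n] · ω_4^(nk)
where ω_4 = e^(-2πi/4)

Computing each X[k]:
X[0] = 1
X[1] = -5+4i
X[2] = -3
X[3] = -5-4i

X = [1, -5+4i, -3, -5-4i]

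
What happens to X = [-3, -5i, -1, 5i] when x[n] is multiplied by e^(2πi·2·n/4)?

Modulation property: DFT(ω_4^(-2n)·x[n]) = X[(k-2) mod 4], so circularly shift X by 2 positions.

X[k-2] = [-1, 5i, -3, -5i]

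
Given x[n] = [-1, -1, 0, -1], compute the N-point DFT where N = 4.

X[k] = Σ(n=0 to 3) x[n] · ω_4^(nk)
where ω_4 = e^(-2πi/4)

Computing each X[k]:
X[0] = -3
X[1] = -1
X[2] = 1
X[3] = -1

X = [-3, -1, 1, -1]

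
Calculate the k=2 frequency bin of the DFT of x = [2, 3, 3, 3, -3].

X[2] = Σ(n=0 to 4) x[n] · ω_5^(2n) where ω_5 = e^(-2πi/5)
= (2)·ω_5^0 + (3)·ω_5^2 + (3)·ω_5^4 + (3)·ω_5^6 + (-3)·ω_5^8

X[2] = 3.8541-3.5267i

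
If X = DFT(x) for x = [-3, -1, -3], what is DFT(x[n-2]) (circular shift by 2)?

Time shift by 2: X_shifted[k] = ω_3^(2k) · X[k]
Shifted x = [-1, -3, -3]

DFT(x[n-2]) = [-7, 2, 2]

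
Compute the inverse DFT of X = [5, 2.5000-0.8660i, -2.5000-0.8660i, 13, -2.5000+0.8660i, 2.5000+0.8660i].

x[n] = (1/6) Σ(k=0 to 5) X[k] · e^(2πikn/6)

Computing each x[n]:
x[0] = 3
x[1] = 0
x[2] = 3
x[3] = -3
x[4] = 3
x[5] = -1

x = [3, 0, 3, -3, 3, -1]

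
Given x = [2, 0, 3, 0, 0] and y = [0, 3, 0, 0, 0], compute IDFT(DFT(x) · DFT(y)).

(x ⊛ y)[n] = Σ(m=0 to 4) x[m] · y[(n-m) mod 5]

Computing each output sample:
(x ⊛ y)[0] = 0
(x ⊛ y)[1] = 6
(x ⊛ y)[2] = 0
(x ⊛ y)[3] = 9
(x ⊛ y)[4] = 0

x ⊛ y = [0, 6, 0, 9, 0]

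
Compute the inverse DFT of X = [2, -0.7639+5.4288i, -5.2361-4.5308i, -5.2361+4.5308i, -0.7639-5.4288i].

x[n] = (1/5) Σ(k=0 to 4) X[k] · e^(2πikn/5)

Computing each x[n]:
x[0] = -2
x[1] = 1
x[2] = -3
x[3] = 3
x[4] = 3

x = [-2, 1, -3, 3, 3]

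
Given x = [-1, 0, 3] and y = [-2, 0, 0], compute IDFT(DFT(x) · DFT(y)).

(x ⊛ y)[n] = Σ(m=0 to 2) x[m] · y[(n-m) mod 3]

Computing each output sample:
(x ⊛ y)[0] = 2
(x ⊛ y)[1] = 0
(x ⊛ y)[2] = -6

x ⊛ y = [2, 0, -6]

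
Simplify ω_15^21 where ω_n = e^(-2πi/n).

Since ω_15^15 = 1, powers reduce modulo 15.
21 mod 15 = 6
So ω_15^21 = ω_15^6 = e^(-2πi·6/15)

ω_15^21 = ω_15^6 = -0.8090-0.5878i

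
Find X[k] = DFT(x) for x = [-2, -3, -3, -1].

X[k] = Σ(n=0 to 3) x[n] · ω_4^(nk)
where ω_4 = e^(-2πi/4)

Computing each X[k]:
X[0] = -9
X[1] = 1+2i
X[2] = -1
X[3] = 1-2i

X = [-9, 1+2i, -1, 1-2i]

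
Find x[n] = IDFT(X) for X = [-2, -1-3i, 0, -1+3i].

x[n] = (1/4) Σ(k=0 to 3) X[k] · e^(2πikn/4)

Computing each x[n]:
x[0] = -1
x[1] = 1
x[2] = 0
x[3] = -2

x = [-1, 1, 0, -2]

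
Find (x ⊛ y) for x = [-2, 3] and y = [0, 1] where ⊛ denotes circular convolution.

(x ⊛ y)[n] = Σ(m=0 to 1) x[m] · y[(n-m) mod 2]

Computing each output sample:
(x ⊛ y)[0] = 3
(x ⊛ y)[1] = -2

x ⊛ y = [3, -2]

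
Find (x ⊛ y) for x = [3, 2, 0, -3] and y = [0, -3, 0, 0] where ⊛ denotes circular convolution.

(x ⊛ y)[n] = Σ(m=0 to 3) x[m] · y[(n-m) mod 4]

Computing each output sample:
(x ⊛ y)[0] = 9
(x ⊛ y)[1] = -9
(x ⊛ y)[2] = -6
(x ⊛ y)[3] = 0

x ⊛ y = [9, -9, -6, 0]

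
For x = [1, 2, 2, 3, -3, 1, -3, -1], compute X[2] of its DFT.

X[2] = Σ(n=0 to 7) x[n] · ω_8^(2n) where ω_8 = e^(-2πi/8)
= (1)·ω_8^0 + (2)·ω_8^2 + (2)·ω_8^4 + (3)·ω_8^6 + (-3)·ω_8^8 + (1)·ω_8^10 + (-3)·ω_8^12 + (-1)·ω_8^14

X[2] = -1-1i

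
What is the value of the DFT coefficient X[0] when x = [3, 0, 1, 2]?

X[0] = Σ(n=0 to 3) x[n] · ω_4^0 = Σ x[n]
= (3) + (0) + (1) + (2)

X[0] = 6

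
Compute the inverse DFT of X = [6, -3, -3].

x[n] = (1/3) Σ(k=0 to 2) X[k] · e^(2πikn/3)

Computing each x[n]:
x[0] = 0
x[1] = 3
x[2] = 3

x = [0, 3, 3]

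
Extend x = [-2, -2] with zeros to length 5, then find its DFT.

Original 2-point DFT: [-4, 0]
Zero-padded 5-point DFT provides frequency interpolation.

DFT_5([x, 0, ...]) = [-4, -2.6180+1.9021i, -0.3820+1.1756i, -0.3820-1.1756i, -2.6180-1.9021i]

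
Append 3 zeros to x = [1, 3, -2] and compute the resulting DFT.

Original 3-point DFT: [2, 0.5000-4.3301i, 0.5000+4.3301i]
Zero-padded 6-point DFT provides frequency interpolation.

DFT_6([x, 0, ...]) = [2, 3.5000-0.8660i, 0.5000-4.3301i, -4, 0.5000+4.3301i, 3.5000+0.8660i]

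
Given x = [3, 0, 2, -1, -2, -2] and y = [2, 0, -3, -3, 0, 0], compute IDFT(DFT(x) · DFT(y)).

(x ⊛ y)[n] = Σ(m=0 to 5) x[m] · y[(n-m) mod 6]

Computing each output sample:
(x ⊛ y)[0] = 15
(x ⊛ y)[1] = 12
(x ⊛ y)[2] = 1
(x ⊛ y)[3] = -11
(x ⊛ y)[4] = -10
(x ⊛ y)[5] = -7

x ⊛ y = [15, 12, 1, -11, -10, -7]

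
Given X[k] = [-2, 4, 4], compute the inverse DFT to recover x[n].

x[n] = (1/3) Σ(k=0 to 2) X[k] · e^(2πikn/3)

Computing each x[n]:
x[0] = 2
x[1] = -2
x[2] = -2

x = [2, -2, -2]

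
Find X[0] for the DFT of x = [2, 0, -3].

X[0] = Σ(n=0 to 2) x[n] · ω_3^0 = Σ x[n]
= (2) + (0) + (-3)

X[0] = -1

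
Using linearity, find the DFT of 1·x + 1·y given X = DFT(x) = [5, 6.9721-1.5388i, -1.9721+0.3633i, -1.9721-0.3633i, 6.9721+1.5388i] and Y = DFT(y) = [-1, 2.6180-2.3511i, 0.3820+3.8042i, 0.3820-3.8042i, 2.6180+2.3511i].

By linearity: DFT(1x + 1y) = 1·DFT(x) + 1·DFT(y)
= 1·[5, 6.9721-1.5388i, -1.9721+0.3633i, -1.9721-0.3633i, 6.9721+1.5388i] + 1·[-1, 2.6180-2.3511i, 0.3820+3.8042i, 0.3820-3.8042i, 2.6180+2.3511i]

Computing element-wise:
Z[0] = 1·(5) + 1·(-1) = 4
Z[1] = 1·(6.9721-1.5388i) + 1·(2.6180-2.3511i) = 9.5901-3.8899i
Z[2] = 1·(-1.9721+0.3633i) + 1·(0.3820+3.8042i) = -1.5901+4.1675i
Z[3] = 1·(-1.9721-0.3633i) + 1·(0.3820-3.8042i) = -1.5901-4.1675i
Z[4] = 1·(6.9721+1.5388i) + 1·(2.6180+2.3511i) = 9.5901+3.8899i

DFT(1x + 1y) = 1·X + 1·Y = [4, 9.5901-3.8899i, -1.5901+4.1675i, -1.5901-4.1675i, 9.5901+3.8899i]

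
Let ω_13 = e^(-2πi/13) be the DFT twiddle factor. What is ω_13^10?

ω_13^10 = e^(-2πi·10/13)
= cos(-2π·10/13) + i·sin(-2π·10/13)
= cos(-20π/13) + i·sin(-20π/13)

ω_13^10 = cos(-20π/13) + i·sin(-20π/13) = 0.1205+0.9927i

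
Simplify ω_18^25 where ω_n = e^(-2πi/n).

Since ω_18^18 = 1, powers reduce modulo 18.
25 mod 18 = 7
So ω_18^25 = ω_18^7 = e^(-2πi·7/18)

ω_18^25 = ω_18^7 = -0.7660-0.6428i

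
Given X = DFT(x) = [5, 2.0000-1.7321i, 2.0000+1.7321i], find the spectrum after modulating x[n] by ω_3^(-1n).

Modulation property: DFT(ω_3^(-1n)·x[n]) = X[(k-1) mod 3], so circularly shift X by 1 positions.

X[k-1] = [2.0000+1.7321i, 5, 2.0000-1.7321i]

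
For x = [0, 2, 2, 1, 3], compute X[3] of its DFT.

X[3] = Σ(n=0 to 4) x[n] · ω_5^(3n) where ω_5 = e^(-2πi/5)
= (0)·ω_5^0 + (2)·ω_5^3 + (2)·ω_5^6 + (1)·ω_5^9 + (3)·ω_5^12

X[3] = -3.1180-1.5388i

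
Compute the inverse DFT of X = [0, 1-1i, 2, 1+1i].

x[n] = (1/4) Σ(k=0 to 3) X[k] · e^(2πikn/4)

Computing each x[n]:
x[0] = 1
x[1] = 0
x[2] = 0
x[3] = -1

x = [1, 0, 0, -1]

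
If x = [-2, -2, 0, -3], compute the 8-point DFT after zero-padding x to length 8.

Original 4-point DFT: [-7, -2-1i, 3, -2+1i]
Zero-padded 8-point DFT provides frequency interpolation.

DFT_8([x, 0, ...]) = [-7, -1.2929+3.5355i, -2-1i, -2.7071+3.5355i, 3, -2.7071-3.5355i, -2+1i, -1.2929-3.5355i]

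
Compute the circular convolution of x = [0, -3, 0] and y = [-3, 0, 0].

(x ⊛ y)[n] = Σ(m=0 to 2) x[m] · y[(n-m) mod 3]

Computing each output sample:
(x ⊛ y)[0] = 0
(x ⊛ y)[1] = 9
(x ⊛ y)[2] = 0

x ⊛ y = [0, 9, 0]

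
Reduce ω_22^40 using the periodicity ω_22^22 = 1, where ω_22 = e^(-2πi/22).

Since ω_22^22 = 1, powers reduce modulo 22.
40 mod 22 = 18
So ω_22^40 = ω_22^18 = e^(-2πi·18/22)

ω_22^40 = ω_22^18 = 0.4154+0.9096i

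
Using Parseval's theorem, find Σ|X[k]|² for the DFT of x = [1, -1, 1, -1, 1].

Parseval: Σ|x[n]|² = (1/N)Σ|X[k]|², so Σ|X[k]|² = N·Σ|x[n]|² = 5·5.0000

Σ|X[k]|² = N·Σ|x[n]|² = 5·5.0000 = 25.0000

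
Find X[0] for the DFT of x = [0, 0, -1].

X[0] = Σ(n=0 to 2) x[n] · ω_3^0 = Σ x[n]
= (0) + (0) + (-1)

X[0] = -1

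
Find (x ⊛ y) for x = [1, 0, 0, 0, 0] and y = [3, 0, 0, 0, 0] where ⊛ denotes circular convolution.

(x ⊛ y)[n] = Σ(m=0 to 4) x[m] · y[(n-m) mod 5]

Computing each output sample:
(x ⊛ y)[0] = 3
(x ⊛ y)[1] = 0
(x ⊛ y)[2] = 0
(x ⊛ y)[3] = 0
(x ⊛ y)[4] = 0

x ⊛ y = [3, 0, 0, 0, 0]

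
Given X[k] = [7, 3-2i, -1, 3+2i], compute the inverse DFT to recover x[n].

x[n] = (1/4) Σ(k=0 to 3) X[k] · e^(2πikn/4)

Computing each x[n]:
x[0] = 3
x[1] = 3
x[2] = 0
x[3] = 1

x = [3, 3, 0, 1]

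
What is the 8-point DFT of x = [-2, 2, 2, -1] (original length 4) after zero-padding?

Original 4-point DFT: [1, -4-3i, -1, -4+3i]
Zero-padded 8-point DFT provides frequency interpolation.

DFT_8([x, 0, ...]) = [1, 0.1213-2.7071i, -4-3i, -4.1213+1.2929i, -1, -4.1213-1.2929i, -4+3i, 0.1213+2.7071i]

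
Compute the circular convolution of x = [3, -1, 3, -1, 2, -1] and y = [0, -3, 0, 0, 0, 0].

(x ⊛ y)[n] = Σ(m=0 to 5) x[m] · y[(n-m) mod 6]

Computing each output sample:
(x ⊛ y)[0] = 3
(x ⊛ y)[1] = -9
(x ⊛ y)[2] = 3
(x ⊛ y)[3] = -9
(x ⊛ y)[4] = 3
(x ⊛ y)[5] = -6

x ⊛ y = [3, -9, 3, -9, 3, -6]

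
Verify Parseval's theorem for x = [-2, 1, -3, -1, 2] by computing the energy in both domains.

Time domain:
Σ|x[n]|² = |-2|² + |1|² + |-3|² + |-1|² + |2|² = 19.0000

Frequency domain:
(1/5)Σ|X[k]|² = (1/5)(|-3|² + |2.1631+2.1266i|² + |-5.6631-1.3143i|² + |-5.6631+1.3143i|² + |2.1631-2.1266i|²) = (1/5)·95.0000 = 19.0000

Both sides agree, confirming Parseval's theorem.

Σ|x[n]|² = (1/N)Σ|X[k]|² = 19.0000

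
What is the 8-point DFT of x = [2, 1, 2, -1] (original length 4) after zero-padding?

Original 4-point DFT: [4, -2i, 4, 2i]
Zero-padded 8-point DFT provides frequency interpolation.

DFT_8([x, 0, ...]) = [4, 3.4142-2.0000i, -2i, 0.5858+2.0000i, 4, 0.5858-2.0000i, 2i, 3.4142+2.0000i]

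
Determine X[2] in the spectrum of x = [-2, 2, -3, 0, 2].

X[2] = Σ(n=0 to 4) x[n] · ω_5^(2n) where ω_5 = e^(-2πi/5)
= (-2)·ω_5^0 + (2)·ω_5^2 + (-3)·ω_5^4 + (0)·ω_5^6 + (2)·ω_5^8

X[2] = -6.1631-2.8532i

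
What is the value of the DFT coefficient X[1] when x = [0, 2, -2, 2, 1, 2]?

X[1] = Σ(n=0 to 5) x[n] · ω_6^(1n) where ω_6 = e^(-2πi/6)
= (0)·ω_6^0 + (2)·ω_6^1 + (-2)·ω_6^2 + (2)·ω_6^3 + (1)·ω_6^4 + (2)·ω_6^5

X[1] = 0.5000+2.5981i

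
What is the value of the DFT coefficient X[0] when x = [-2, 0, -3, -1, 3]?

X[0] = Σ(n=0 to 4) x[n] · ω_5^0 = Σ x[n]
= (-2) + (0) + (-3) + (-1) + (3)

X[0] = -3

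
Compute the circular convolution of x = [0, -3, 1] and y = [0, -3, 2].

(x ⊛ y)[n] = Σ(m=0 to 2) x[m] · y[(n-m) mod 3]

Computing each output sample:
(x ⊛ y)[0] = -9
(x ⊛ y)[1] = 2
(x ⊛ y)[2] = 9

x ⊛ y = [-9, 2, 9]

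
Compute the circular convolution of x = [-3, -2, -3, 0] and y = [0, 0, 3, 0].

(x ⊛ y)[n] = Σ(m=0 to 3) x[m] · y[(n-m) mod 4]

Computing each output sample:
(x ⊛ y)[0] = -9
(x ⊛ y)[1] = 0
(x ⊛ y)[2] = -9
(x ⊛ y)[3] = -6

x ⊛ y = [-9, 0, -9, -6]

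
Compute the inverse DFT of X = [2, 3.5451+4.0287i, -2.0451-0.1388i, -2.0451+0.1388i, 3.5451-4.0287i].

x[n] = (1/5) Σ(k=0 to 4) X[k] · e^(2πikn/5)

Computing each x[n]:
x[0] = 1
x[1] = 0
x[2] = -2
x[3] = 0
x[4] = 3

x = [1, 0, -2, 0, 3]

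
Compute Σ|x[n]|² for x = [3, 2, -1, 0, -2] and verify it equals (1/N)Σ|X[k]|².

Time domain:
Σ|x[n]|² = |3|² + |2|² + |-1|² + |0|² + |-2|² = 18.0000

Frequency domain:
(1/5)Σ|X[k]|² = (1/5)(|2|² + |3.8090-3.2164i|² + |2.6910-3.3022i|² + |2.6910+3.3022i|² + |3.8090+3.2164i|²) = (1/5)·90.0000 = 18.0000

Both sides agree, confirming Parseval's theorem.

Σ|x[n]|² = (1/N)Σ|X[k]|² = 18.0000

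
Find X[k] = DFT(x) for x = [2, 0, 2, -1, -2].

X[k] = Σ(n=0 to 4) x[n] · ω_5^(nk)
where ω_5 = e^(-2πi/5)

Computing each X[k]:
X[0] = 1
X[1] = 0.5729-3.6655i
X[2] = 3.9271+1.6776i
X[3] = 3.9271-1.6776i
X[4] = 0.5729+3.6655i

X = [1, 0.5729-3.6655i, 3.9271+1.6776i, 3.9271-1.6776i, 0.5729+3.6655i]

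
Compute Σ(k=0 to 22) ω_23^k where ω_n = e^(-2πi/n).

Sum of all nth roots of unity equals 0 for n > 1 (geometric series with r ≠ 1).

0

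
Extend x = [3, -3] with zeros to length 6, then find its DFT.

Original 2-point DFT: [0, 6]
Zero-padded 6-point DFT provides frequency interpolation.

DFT_6([x, 0, ...]) = [0, 1.5000+2.5981i, 4.5000+2.5981i, 6, 4.5000-2.5981i, 1.5000-2.5981i]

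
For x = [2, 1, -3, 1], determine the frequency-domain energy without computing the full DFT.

Parseval: Σ|x[n]|² = (1/N)Σ|X[k]|², so Σ|X[k]|² = N·Σ|x[n]|² = 4·15.0000

Σ|X[k]|² = N·Σ|x[n]|² = 4·15.0000 = 60.0000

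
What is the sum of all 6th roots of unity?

Sum of all nth roots of unity equals 0 for n > 1 (geometric series with r ≠ 1).

0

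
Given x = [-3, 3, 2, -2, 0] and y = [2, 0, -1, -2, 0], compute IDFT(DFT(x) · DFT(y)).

(x ⊛ y)[n] = Σ(m=0 to 4) x[m] · y[(n-m) mod 5]

Computing each output sample:
(x ⊛ y)[0] = -8
(x ⊛ y)[1] = 10
(x ⊛ y)[2] = 7
(x ⊛ y)[3] = -1
(x ⊛ y)[4] = -8

x ⊛ y = [-8, 10, 7, -1, -8]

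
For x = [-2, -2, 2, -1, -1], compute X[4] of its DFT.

X[4] = Σ(n=0 to 4) x[n] · ω_5^(4n) where ω_5 = e^(-2πi/5)
= (-2)·ω_5^0 + (-2)·ω_5^4 + (2)·ω_5^8 + (-1)·ω_5^12 + (-1)·ω_5^16

X[4] = -3.7361+0.8123i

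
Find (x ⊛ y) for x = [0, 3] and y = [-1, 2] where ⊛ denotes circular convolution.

(x ⊛ y)[n] = Σ(m=0 to 1) x[m] · y[(n-m) mod 2]

Computing each output sample:
(x ⊛ y)[0] = 6
(x ⊛ y)[1] = -3

x ⊛ y = [6, -3]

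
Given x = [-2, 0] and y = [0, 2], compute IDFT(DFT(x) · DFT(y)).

(x ⊛ y)[n] = Σ(m=0 to 1) x[m] · y[(n-m) mod 2]

Computing each output sample:
(x ⊛ y)[0] = 0
(x ⊛ y)[1] = -4

x ⊛ y = [0, -4]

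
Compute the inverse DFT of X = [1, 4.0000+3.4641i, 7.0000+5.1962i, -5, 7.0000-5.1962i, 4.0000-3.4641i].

x[n] = (1/6) Σ(k=0 to 5) X[k] · e^(2πikn/6)

Computing each x[n]:
x[0] = 3
x[1] = -2
x[2] = -2
x[3] = 2
x[4] = -3
x[5] = 3

x = [3, -2, -2, 2, -3, 3]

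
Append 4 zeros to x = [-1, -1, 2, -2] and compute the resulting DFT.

Original 4-point DFT: [-2, -3-1i, 4, -3+1i]
Zero-padded 8-point DFT provides frequency interpolation.

DFT_8([x, 0, ...]) = [-2, -0.2929+0.1213i, -3-1i, -1.7071+4.1213i, 4, -1.7071-4.1213i, -3+1i, -0.2929-0.1213i]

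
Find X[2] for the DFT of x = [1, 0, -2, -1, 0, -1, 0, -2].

X[2] = Σ(n=0 to 7) x[n] · ω_8^(2n) where ω_8 = e^(-2πi/8)
= (1)·ω_8^0 + (0)·ω_8^2 + (-2)·ω_8^4 + (-1)·ω_8^6 + (0)·ω_8^8 + (-1)·ω_8^10 + (0)·ω_8^12 + (-2)·ω_8^14

X[2] = 3-2i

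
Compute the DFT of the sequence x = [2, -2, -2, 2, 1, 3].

X[k] = Σ(n=0 to 5) x[n] · ω_6^(nk)
where ω_6 = e^(-2πi/6)

Computing each X[k]:
X[0] = 4
X[1] = 1.0000+6.9282i
X[2] = 4.0000+1.7321i
X[3] = -2
X[4] = 4.0000-1.7321i
X[5] = 1.0000-6.9282i

X = [4, 1.0000+6.9282i, 4.0000+1.7321i, -2, 4.0000-1.7321i, 1.0000-6.9282i]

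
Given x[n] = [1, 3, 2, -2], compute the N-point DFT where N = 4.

X[k] = Σ(n=0 to 3) x[n] · ω_4^(nk)
where ω_4 = e^(-2πi/4)

Computing each X[k]:
X[0] = 4
X[1] = -1-5i
X[2] = 2
X[3] = -1+5i

X = [4, -1-5i, 2, -1+5i]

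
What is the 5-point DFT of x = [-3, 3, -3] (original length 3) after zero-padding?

Original 3-point DFT: [-3, -3.0000-5.1962i, -3.0000+5.1962i]
Zero-padded 5-point DFT provides frequency interpolation.

DFT_5([x, 0, ...]) = [-3, 0.3541-1.0898i, -6.3541-4.6165i, -6.3541+4.6165i, 0.3541+1.0898i]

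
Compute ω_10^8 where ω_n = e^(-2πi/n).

ω_10^8 = e^(-2πi·8/10)
= cos(-2π·8/10) + i·sin(-2π·8/10)
= cos(-16π/10) + i·sin(-16π/10)

ω_10^8 = cos(-16π/10) + i·sin(-16π/10) = 0.3090+0.9511i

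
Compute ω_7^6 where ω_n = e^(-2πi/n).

ω_7^6 = e^(-2πi·6/7)
= cos(-2π·6/7) + i·sin(-2π·6/7)
= cos(-12π/7) + i·sin(-12π/7)

ω_7^6 = cos(-12π/7) + i·sin(-12π/7) = 0.6235+0.7818i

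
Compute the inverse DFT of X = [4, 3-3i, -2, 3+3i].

x[n] = (1/4) Σ(k=0 to 3) X[k] · e^(2πikn/4)

Computing each x[n]:
x[0] = 2
x[1] = 3
x[2] = -1
x[3] = 0

x = [2, 3, -1, 0]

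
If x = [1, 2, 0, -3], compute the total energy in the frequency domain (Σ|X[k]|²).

Parseval: Σ|x[n]|² = (1/N)Σ|X[k]|², so Σ|X[k]|² = N·Σ|x[n]|² = 4·14.0000

Σ|X[k]|² = N·Σ|x[n]|² = 4·14.0000 = 56.0000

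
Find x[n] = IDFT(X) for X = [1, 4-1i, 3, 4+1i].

x[n] = (1/4) Σ(k=0 to 3) X[k] · e^(2πikn/4)

Computing each x[n]:
x[0] = 3
x[1] = 0
x[2] = -1
x[3] = -1

x = [3, 0, -1, -1]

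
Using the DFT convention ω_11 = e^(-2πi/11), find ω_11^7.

ω_11^7 = e^(-2πi·7/11)
= cos(-2π·7/11) + i·sin(-2π·7/11)
= cos(-14π/11) + i·sin(-14π/11)

ω_11^7 = cos(-14π/11) + i·sin(-14π/11) = -0.6549+0.7557i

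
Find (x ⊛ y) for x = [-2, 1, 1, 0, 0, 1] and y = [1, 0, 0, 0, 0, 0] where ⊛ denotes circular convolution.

(x ⊛ y)[n] = Σ(m=0 to 5) x[m] · y[(n-m) mod 6]

Computing each output sample:
(x ⊛ y)[0] = -2
(x ⊛ y)[1] = 1
(x ⊛ y)[2] = 1
(x ⊛ y)[3] = 0
(x ⊛ y)[4] = 0
(x ⊛ y)[5] = 1

x ⊛ y = [-2, 1, 1, 0, 0, 1]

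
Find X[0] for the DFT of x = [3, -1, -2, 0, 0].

X[0] = Σ(n=0 to 4) x[n] · ω_5^0 = Σ x[n]
= (3) + (-1) + (-2) + (0) + (0)

X[0] = 0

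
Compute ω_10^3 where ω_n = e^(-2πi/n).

ω_10^3 = e^(-2πi·3/10)
= cos(-2π·3/10) + i·sin(-2π·3/10)
= cos(-6π/10) + i·sin(-6π/10)

ω_10^3 = cos(-6π/10) + i·sin(-6π/10) = -0.3090-0.9511i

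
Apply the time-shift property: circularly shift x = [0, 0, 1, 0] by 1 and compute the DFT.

Time shift by 1: X_shifted[k] = ω_4^(1k) · X[k]
Shifted x = [0, 0, 0, 1]

DFT(x[n-1]) = [1, 1i, -1, -1i]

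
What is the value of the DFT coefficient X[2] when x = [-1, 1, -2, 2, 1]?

X[2] = Σ(n=0 to 4) x[n] · ω_5^(2n) where ω_5 = e^(-2πi/5)
= (-1)·ω_5^0 + (1)·ω_5^2 + (-2)·ω_5^4 + (2)·ω_5^6 + (1)·ω_5^8

X[2] = -2.6180-3.8042i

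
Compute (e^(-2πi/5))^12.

Since ω_5^5 = 1, powers reduce modulo 5.
12 mod 5 = 2
So ω_5^12 = ω_5^2 = e^(-2πi·2/5)

ω_5^12 = ω_5^2 = -0.8090-0.5878i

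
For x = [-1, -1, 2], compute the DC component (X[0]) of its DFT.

X[0] = Σ(n=0 to 2) x[n] · ω_3^0 = Σ x[n]
= (-1) + (-1) + (2)

X[0] = 0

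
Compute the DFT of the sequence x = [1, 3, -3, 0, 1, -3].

X[k] = Σ(n=0 to 5) x[n] · ω_6^(nk)
where ω_6 = e^(-2πi/6)

Computing each X[k]:
X[0] = -1
X[1] = 2.0000-1.7321i
X[2] = 2.0000-8.6603i
X[3] = -1
X[4] = 2.0000+8.6603i
X[5] = 2.0000+1.7321i

X = [-1, 2.0000-1.7321i, 2.0000-8.6603i, -1, 2.0000+8.6603i, 2.0000+1.7321i]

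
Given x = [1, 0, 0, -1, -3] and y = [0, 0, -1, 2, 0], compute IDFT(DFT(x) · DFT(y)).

(x ⊛ y)[n] = Σ(m=0 to 4) x[m] · y[(n-m) mod 5]

Computing each output sample:
(x ⊛ y)[0] = 1
(x ⊛ y)[1] = 1
(x ⊛ y)[2] = -7
(x ⊛ y)[3] = 2
(x ⊛ y)[4] = 0

x ⊛ y = [1, 1, -7, 2, 0]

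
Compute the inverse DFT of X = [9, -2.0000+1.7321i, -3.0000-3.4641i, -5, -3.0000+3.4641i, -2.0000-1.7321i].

x[n] = (1/6) Σ(k=0 to 5) X[k] · e^(2πikn/6)

Computing each x[n]:
x[0] = -1
x[1] = 3
x[2] = 0
x[3] = 2
x[4] = 3
x[5] = 2

x = [-1, 3, 0, 2, 3, 2]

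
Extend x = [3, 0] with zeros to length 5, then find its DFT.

Original 2-point DFT: [3, 3]
Zero-padded 5-point DFT provides frequency interpolation.

DFT_5([x, 0, ...]) = [3, 3, 3, 3, 3]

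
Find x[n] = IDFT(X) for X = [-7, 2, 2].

x[n] = (1/3) Σ(k=0 to 2) X[k] · e^(2πikn/3)

Computing each x[n]:
x[0] = -1
x[1] = -3
x[2] = -3

x = [-1, -3, -3]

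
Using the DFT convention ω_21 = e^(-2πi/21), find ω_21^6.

ω_21^6 = e^(-2πi·6/21)
= cos(-2π·6/21) + i·sin(-2π·6/21)
= cos(-12π/21) + i·sin(-12π/21)

ω_21^6 = cos(-12π/21) + i·sin(-12π/21) = -0.2225-0.9749i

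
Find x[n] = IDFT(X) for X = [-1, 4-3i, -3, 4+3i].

x[n] = (1/4) Σ(k=0 to 3) X[k] · e^(2πikn/4)

Computing each x[n]:
x[0] = 1
x[1] = 2
x[2] = -3
x[3] = -1

x = [1, 2, -3, -1]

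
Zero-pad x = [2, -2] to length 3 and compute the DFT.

Original 2-point DFT: [0, 4]
Zero-padded 3-point DFT provides frequency interpolation.

DFT_3([x, 0, ...]) = [0, 3.0000+1.7321i, 3.0000-1.7321i]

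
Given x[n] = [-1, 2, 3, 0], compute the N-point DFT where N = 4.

X[k] = Σ(n=0 to 3) x[n] · ω_4^(nk)
where ω_4 = e^(-2πi/4)

Computing each X[k]:
X[0] = 4
X[1] = -4-2i
X[2] = 0
X[3] = -4+2i

X = [4, -4-2i, 0, -4+2i]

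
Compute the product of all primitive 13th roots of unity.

The primitive 13th roots of unity are ω_13^k for k coprime to 13: k ∈ {1, 2, 3, 4, 5, 6, 7, 8, 9, 10, 11, 12}
Their product equals the constant term of the cyclotomic polynomial Φ_13(x) up to sign.
For n ≥ 3, the product of all primitive nth roots of unity is 1. (For n=1 it is 1; for n=2 it is -1.)

1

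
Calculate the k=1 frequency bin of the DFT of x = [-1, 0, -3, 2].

X[1] = Σ(n=0 to 3) x[n] · ω_4^(1n) where ω_4 = e^(-2πi/4)
= (-1)·ω_4^0 + (0)·ω_4^1 + (-3)·ω_4^2 + (2)·ω_4^3

X[1] = 2+2i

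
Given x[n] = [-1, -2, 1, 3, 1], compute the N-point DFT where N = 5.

X[k] = Σ(n=0 to 4) x[n] · ω_5^(nk)
where ω_5 = e^(-2πi/5)

Computing each X[k]:
X[0] = 2
X[1] = -4.5451+4.0287i
X[2] = 1.0451-0.1388i
X[3] = 1.0451+0.1388i
X[4] = -4.5451-4.0287i

X = [2, -4.5451+4.0287i, 1.0451-0.1388i, 1.0451+0.1388i, -4.5451-4.0287i]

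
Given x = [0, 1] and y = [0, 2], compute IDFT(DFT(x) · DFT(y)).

(x ⊛ y)[n] = Σ(m=0 to 1) x[m] · y[(n-m) mod 2]

Computing each output sample:
(x ⊛ y)[0] = 2
(x ⊛ y)[1] = 0

x ⊛ y = [2, 0]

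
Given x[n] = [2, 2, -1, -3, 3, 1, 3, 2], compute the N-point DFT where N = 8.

X[k] = Σ(n=0 to 7) x[n] · ω_8^(nk)
where ω_8 = e^(-2πi/8)

Computing each X[k]:
X[0] = 9
X[1] = 3.2426+6.8284i
X[2] = 3-4i
X[3] = -5.2426-1.1716i
X[4] = 5
X[5] = -5.2426+1.1716i
X[6] = 3+4i
X[7] = 3.2426-6.8284i

X = [9, 3.2426+6.8284i, 3-4i, -5.2426-1.1716i, 5, -5.2426+1.1716i, 3+4i, 3.2426-6.8284i]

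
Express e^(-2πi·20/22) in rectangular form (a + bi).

ω_22^20 = e^(-2πi·20/22)
= cos(-2π·20/22) + i·sin(-2π·20/22)
= cos(-40π/22) + i·sin(-40π/22)

ω_22^20 = cos(-40π/22) + i·sin(-40π/22) = 0.8413+0.5406i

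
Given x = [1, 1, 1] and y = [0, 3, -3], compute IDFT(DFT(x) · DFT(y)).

(x ⊛ y)[n] = Σ(m=0 to 2) x[m] · y[(n-m) mod 3]

Computing each output sample:
(x ⊛ y)[0] = 0
(x ⊛ y)[1] = 0
(x ⊛ y)[2] = 0

x ⊛ y = [0, 0, 0]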